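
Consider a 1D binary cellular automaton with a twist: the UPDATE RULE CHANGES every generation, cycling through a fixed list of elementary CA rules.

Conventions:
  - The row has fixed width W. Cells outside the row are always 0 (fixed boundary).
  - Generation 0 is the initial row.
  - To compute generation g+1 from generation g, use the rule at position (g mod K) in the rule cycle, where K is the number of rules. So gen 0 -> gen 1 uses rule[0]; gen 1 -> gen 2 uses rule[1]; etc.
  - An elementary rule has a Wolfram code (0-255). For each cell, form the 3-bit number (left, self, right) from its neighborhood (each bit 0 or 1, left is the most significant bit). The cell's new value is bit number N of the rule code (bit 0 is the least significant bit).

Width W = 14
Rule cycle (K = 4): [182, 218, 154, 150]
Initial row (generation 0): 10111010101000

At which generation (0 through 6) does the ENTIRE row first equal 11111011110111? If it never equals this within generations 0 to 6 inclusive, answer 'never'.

Gen 0: 10111010101000
Gen 1 (rule 182): 11010111111100
Gen 2 (rule 218): 11000111111110
Gen 3 (rule 154): 10101111111101
Gen 4 (rule 150): 10100111111001
Gen 5 (rule 182): 11111011110111
Gen 6 (rule 218): 11111011110111

Answer: 5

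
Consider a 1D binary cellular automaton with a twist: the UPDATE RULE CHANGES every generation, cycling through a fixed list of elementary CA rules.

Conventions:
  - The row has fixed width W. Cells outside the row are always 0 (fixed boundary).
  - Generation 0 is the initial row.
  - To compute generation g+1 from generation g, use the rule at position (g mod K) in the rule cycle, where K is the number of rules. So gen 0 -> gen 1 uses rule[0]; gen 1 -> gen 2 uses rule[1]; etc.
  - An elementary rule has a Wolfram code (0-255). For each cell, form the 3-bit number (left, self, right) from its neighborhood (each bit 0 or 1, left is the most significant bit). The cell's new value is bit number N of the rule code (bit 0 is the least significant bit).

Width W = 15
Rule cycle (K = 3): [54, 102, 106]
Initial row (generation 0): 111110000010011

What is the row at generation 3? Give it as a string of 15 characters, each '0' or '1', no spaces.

Answer: 000111010001000

Derivation:
Gen 0: 111110000010011
Gen 1 (rule 54): 000001000111100
Gen 2 (rule 102): 000011001000100
Gen 3 (rule 106): 000111010001000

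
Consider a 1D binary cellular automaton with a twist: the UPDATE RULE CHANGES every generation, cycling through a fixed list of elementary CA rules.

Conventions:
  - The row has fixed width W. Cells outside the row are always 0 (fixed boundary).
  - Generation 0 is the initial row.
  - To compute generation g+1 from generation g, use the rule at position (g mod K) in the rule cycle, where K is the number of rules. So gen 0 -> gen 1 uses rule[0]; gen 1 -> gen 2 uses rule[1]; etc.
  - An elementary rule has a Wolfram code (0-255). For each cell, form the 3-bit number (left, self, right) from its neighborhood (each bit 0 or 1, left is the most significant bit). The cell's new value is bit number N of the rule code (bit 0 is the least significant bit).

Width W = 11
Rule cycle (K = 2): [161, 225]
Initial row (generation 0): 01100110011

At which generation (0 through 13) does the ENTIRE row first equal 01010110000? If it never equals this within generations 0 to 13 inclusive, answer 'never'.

Gen 0: 01100110011
Gen 1 (rule 161): 00000000000
Gen 2 (rule 225): 11111111111
Gen 3 (rule 161): 01111111110
Gen 4 (rule 225): 00111111110
Gen 5 (rule 161): 10011111100
Gen 6 (rule 225): 00001111101
Gen 7 (rule 161): 11100111010
Gen 8 (rule 225): 01100011100
Gen 9 (rule 161): 00001001001
Gen 10 (rule 225): 11100000000
Gen 11 (rule 161): 01001111111
Gen 12 (rule 225): 00000111111
Gen 13 (rule 161): 11110011110

Answer: never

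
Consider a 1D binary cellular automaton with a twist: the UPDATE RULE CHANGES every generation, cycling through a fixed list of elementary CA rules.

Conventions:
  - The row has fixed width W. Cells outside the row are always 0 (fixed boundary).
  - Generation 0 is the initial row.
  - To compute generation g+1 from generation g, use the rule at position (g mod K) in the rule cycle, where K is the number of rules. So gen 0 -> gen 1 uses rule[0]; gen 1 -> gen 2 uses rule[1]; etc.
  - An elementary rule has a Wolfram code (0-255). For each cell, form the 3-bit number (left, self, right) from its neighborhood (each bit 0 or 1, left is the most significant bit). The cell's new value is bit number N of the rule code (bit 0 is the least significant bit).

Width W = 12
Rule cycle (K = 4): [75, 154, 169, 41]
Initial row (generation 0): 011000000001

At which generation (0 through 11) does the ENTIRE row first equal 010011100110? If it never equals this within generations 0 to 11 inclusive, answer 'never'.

Answer: never

Derivation:
Gen 0: 011000000001
Gen 1 (rule 75): 111011111110
Gen 2 (rule 154): 110011111101
Gen 3 (rule 169): 100011111010
Gen 4 (rule 41): 001010000100
Gen 5 (rule 75): 110000111001
Gen 6 (rule 154): 101001110110
Gen 7 (rule 169): 010001101100
Gen 8 (rule 41): 000101011001
Gen 9 (rule 75): 111000011010
Gen 10 (rule 154): 110100110001
Gen 11 (rule 169): 101000100100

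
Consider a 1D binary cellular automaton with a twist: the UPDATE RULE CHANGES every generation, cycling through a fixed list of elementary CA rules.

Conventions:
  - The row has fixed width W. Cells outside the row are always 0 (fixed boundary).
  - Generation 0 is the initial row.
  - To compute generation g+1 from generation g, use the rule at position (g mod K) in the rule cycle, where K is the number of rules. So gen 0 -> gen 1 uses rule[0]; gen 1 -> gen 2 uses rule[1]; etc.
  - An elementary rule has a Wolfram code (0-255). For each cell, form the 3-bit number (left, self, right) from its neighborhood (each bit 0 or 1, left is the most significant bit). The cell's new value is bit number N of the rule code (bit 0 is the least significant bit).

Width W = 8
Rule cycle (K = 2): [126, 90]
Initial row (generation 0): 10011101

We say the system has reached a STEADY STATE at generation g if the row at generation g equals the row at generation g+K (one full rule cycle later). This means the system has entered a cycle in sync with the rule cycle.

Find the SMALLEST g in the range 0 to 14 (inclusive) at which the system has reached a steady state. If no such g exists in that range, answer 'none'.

Gen 0: 10011101
Gen 1 (rule 126): 11110111
Gen 2 (rule 90): 10010101
Gen 3 (rule 126): 11111111
Gen 4 (rule 90): 10000001
Gen 5 (rule 126): 11000011
Gen 6 (rule 90): 11100111
Gen 7 (rule 126): 10111101
Gen 8 (rule 90): 00100100
Gen 9 (rule 126): 01111110
Gen 10 (rule 90): 11000011
Gen 11 (rule 126): 11100111
Gen 12 (rule 90): 10111101
Gen 13 (rule 126): 11100111
Gen 14 (rule 90): 10111101
Gen 15 (rule 126): 11100111
Gen 16 (rule 90): 10111101

Answer: 11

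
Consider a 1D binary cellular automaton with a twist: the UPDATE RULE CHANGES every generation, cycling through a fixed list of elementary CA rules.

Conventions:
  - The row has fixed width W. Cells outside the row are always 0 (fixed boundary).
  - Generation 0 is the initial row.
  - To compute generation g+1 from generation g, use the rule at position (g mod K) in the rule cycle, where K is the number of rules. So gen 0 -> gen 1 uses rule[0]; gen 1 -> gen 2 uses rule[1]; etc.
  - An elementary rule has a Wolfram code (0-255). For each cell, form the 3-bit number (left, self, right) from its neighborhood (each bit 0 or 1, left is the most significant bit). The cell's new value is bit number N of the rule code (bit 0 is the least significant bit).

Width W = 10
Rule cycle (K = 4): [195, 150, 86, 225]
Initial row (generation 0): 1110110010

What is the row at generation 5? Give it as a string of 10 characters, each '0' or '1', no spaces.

Answer: 1010111110

Derivation:
Gen 0: 1110110010
Gen 1 (rule 195): 0110010100
Gen 2 (rule 150): 1001110110
Gen 3 (rule 86): 1110010011
Gen 4 (rule 225): 0110000001
Gen 5 (rule 195): 1010111110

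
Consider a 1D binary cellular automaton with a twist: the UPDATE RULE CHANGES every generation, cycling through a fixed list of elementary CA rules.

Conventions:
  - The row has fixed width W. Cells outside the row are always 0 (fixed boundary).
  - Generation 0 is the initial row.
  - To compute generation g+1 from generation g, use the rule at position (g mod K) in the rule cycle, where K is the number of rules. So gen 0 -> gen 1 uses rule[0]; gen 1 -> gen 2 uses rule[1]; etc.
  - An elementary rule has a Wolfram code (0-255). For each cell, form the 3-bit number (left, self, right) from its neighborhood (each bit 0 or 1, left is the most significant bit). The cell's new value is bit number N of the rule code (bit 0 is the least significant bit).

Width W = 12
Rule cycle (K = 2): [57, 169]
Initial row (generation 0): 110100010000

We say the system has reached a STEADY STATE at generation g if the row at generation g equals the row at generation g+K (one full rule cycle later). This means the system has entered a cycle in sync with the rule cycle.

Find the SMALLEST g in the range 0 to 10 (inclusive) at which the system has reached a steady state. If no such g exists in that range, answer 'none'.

Gen 0: 110100010000
Gen 1 (rule 57): 101011001111
Gen 2 (rule 169): 010110001110
Gen 3 (rule 57): 001101101001
Gen 4 (rule 169): 101011010000
Gen 5 (rule 57): 010110101111
Gen 6 (rule 169): 001101011110
Gen 7 (rule 57): 101010110001
Gen 8 (rule 169): 010101100100
Gen 9 (rule 57): 001011010011
Gen 10 (rule 169): 100110100010
Gen 11 (rule 57): 010101011001
Gen 12 (rule 169): 001010110000

Answer: none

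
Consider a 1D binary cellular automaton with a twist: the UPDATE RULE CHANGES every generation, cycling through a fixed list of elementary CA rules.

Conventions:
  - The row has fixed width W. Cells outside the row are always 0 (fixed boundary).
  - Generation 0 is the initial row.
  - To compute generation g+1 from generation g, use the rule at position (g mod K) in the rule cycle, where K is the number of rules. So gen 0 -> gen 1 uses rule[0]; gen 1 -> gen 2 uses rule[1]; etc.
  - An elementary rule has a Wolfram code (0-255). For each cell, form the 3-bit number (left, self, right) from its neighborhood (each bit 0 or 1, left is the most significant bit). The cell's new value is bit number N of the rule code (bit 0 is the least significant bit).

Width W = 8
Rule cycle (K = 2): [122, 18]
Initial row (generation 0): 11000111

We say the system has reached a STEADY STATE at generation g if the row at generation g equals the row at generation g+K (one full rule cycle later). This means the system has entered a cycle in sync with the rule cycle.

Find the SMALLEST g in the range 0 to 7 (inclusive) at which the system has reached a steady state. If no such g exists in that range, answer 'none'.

Answer: 2

Derivation:
Gen 0: 11000111
Gen 1 (rule 122): 11101101
Gen 2 (rule 18): 00000000
Gen 3 (rule 122): 00000000
Gen 4 (rule 18): 00000000
Gen 5 (rule 122): 00000000
Gen 6 (rule 18): 00000000
Gen 7 (rule 122): 00000000
Gen 8 (rule 18): 00000000
Gen 9 (rule 122): 00000000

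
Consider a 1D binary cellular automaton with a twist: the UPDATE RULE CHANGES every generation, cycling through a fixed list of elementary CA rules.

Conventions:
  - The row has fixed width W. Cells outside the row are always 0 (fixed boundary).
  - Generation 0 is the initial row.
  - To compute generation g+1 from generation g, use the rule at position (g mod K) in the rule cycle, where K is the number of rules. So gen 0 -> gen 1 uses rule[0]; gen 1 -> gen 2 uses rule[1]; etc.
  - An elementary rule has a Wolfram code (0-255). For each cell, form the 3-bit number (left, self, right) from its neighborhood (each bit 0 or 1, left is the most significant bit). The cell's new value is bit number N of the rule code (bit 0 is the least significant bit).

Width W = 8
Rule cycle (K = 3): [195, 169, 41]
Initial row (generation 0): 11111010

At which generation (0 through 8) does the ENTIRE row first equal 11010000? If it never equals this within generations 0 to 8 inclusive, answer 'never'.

Gen 0: 11111010
Gen 1 (rule 195): 01111000
Gen 2 (rule 169): 01110011
Gen 3 (rule 41): 01000010
Gen 4 (rule 195): 10011100
Gen 5 (rule 169): 00011001
Gen 6 (rule 41): 11010000
Gen 7 (rule 195): 01000111
Gen 8 (rule 169): 00010110

Answer: 6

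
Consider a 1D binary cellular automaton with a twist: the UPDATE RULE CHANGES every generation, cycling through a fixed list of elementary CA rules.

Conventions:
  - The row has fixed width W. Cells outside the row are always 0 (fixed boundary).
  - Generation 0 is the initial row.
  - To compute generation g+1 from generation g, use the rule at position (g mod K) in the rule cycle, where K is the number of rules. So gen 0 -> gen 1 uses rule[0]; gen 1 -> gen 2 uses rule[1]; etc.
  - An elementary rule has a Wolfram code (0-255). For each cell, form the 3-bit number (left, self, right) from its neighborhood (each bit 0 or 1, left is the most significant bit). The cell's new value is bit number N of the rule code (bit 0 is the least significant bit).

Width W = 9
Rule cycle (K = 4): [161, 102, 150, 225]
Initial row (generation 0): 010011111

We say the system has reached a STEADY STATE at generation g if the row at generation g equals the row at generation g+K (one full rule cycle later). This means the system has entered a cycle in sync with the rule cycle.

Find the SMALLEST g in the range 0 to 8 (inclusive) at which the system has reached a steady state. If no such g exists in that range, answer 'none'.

Answer: 1

Derivation:
Gen 0: 010011111
Gen 1 (rule 161): 000001110
Gen 2 (rule 102): 000010010
Gen 3 (rule 150): 000111111
Gen 4 (rule 225): 110011111
Gen 5 (rule 161): 000001110
Gen 6 (rule 102): 000010010
Gen 7 (rule 150): 000111111
Gen 8 (rule 225): 110011111
Gen 9 (rule 161): 000001110
Gen 10 (rule 102): 000010010
Gen 11 (rule 150): 000111111
Gen 12 (rule 225): 110011111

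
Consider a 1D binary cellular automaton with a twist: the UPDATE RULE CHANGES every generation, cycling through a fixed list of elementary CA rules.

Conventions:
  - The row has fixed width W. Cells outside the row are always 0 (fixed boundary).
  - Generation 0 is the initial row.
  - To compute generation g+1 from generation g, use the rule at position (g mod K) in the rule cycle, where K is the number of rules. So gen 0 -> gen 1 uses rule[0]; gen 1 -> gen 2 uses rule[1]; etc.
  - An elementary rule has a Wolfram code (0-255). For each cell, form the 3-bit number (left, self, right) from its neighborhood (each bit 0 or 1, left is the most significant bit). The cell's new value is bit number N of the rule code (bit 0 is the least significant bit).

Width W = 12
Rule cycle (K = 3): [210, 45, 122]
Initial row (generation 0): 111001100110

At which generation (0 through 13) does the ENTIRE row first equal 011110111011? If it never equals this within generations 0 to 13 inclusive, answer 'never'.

Gen 0: 111001100110
Gen 1 (rule 210): 011110111011
Gen 2 (rule 45): 010001100110
Gen 3 (rule 122): 101011111111
Gen 4 (rule 210): 000001111111
Gen 5 (rule 45): 111101000000
Gen 6 (rule 122): 100110100000
Gen 7 (rule 210): 011010010000
Gen 8 (rule 45): 010110010111
Gen 9 (rule 122): 101111101101
Gen 10 (rule 210): 000111100100
Gen 11 (rule 45): 110100000101
Gen 12 (rule 122): 111010001010
Gen 13 (rule 210): 011001010001

Answer: 1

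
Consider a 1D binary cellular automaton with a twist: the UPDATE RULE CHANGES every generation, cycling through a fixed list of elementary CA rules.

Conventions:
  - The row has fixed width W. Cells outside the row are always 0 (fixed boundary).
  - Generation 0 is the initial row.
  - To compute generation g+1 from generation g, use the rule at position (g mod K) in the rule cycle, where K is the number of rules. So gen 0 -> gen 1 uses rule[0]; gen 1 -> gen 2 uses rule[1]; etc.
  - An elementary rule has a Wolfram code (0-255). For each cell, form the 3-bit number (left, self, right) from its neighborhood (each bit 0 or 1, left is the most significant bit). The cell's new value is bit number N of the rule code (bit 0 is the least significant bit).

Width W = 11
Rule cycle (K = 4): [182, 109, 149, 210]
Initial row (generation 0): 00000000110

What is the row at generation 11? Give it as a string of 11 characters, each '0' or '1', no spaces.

Answer: 00101011000

Derivation:
Gen 0: 00000000110
Gen 1 (rule 182): 00000001001
Gen 2 (rule 109): 11111101001
Gen 3 (rule 149): 01111001101
Gen 4 (rule 210): 10111110100
Gen 5 (rule 182): 11011101110
Gen 6 (rule 109): 11110111010
Gen 7 (rule 149): 01100010011
Gen 8 (rule 210): 10110101101
Gen 9 (rule 182): 11001110011
Gen 10 (rule 109): 11001010011
Gen 11 (rule 149): 00101011000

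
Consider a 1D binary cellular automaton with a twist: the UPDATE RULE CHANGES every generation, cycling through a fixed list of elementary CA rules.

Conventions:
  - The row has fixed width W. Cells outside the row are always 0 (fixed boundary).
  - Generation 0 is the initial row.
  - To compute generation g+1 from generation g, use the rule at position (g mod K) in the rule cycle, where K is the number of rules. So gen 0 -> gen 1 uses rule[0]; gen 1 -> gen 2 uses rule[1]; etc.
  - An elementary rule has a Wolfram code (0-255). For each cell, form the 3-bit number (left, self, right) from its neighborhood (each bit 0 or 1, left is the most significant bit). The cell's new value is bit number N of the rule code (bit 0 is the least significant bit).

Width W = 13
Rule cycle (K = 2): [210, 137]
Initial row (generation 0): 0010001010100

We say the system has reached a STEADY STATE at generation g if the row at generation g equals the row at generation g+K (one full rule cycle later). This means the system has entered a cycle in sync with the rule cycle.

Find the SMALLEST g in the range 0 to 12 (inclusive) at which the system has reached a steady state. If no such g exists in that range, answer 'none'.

Answer: none

Derivation:
Gen 0: 0010001010100
Gen 1 (rule 210): 0101010000010
Gen 2 (rule 137): 0000000111000
Gen 3 (rule 210): 0000001011100
Gen 4 (rule 137): 1111100011001
Gen 5 (rule 210): 0111110101110
Gen 6 (rule 137): 0111100001100
Gen 7 (rule 210): 1011110010110
Gen 8 (rule 137): 0011100000100
Gen 9 (rule 210): 0101110001010
Gen 10 (rule 137): 0001100100000
Gen 11 (rule 210): 0010111010000
Gen 12 (rule 137): 1000110000111
Gen 13 (rule 210): 0101011001011
Gen 14 (rule 137): 0000010000010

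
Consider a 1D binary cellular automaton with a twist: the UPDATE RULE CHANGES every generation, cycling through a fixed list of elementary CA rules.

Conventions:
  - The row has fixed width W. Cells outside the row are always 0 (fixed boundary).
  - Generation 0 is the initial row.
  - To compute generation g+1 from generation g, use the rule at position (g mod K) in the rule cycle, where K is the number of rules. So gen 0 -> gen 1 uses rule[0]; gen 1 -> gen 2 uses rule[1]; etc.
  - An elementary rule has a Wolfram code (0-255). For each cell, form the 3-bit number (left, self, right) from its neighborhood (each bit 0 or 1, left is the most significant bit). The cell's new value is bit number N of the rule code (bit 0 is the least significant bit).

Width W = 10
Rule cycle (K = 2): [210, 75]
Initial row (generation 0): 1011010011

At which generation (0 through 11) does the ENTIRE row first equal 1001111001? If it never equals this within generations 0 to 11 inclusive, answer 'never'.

Answer: 8

Derivation:
Gen 0: 1011010011
Gen 1 (rule 210): 0001001101
Gen 2 (rule 75): 1110011100
Gen 3 (rule 210): 0111101110
Gen 4 (rule 75): 1100101010
Gen 5 (rule 210): 0111000001
Gen 6 (rule 75): 1101011110
Gen 7 (rule 210): 0100001111
Gen 8 (rule 75): 1001111001
Gen 9 (rule 210): 0110111110
Gen 10 (rule 75): 1110100010
Gen 11 (rule 210): 0110010101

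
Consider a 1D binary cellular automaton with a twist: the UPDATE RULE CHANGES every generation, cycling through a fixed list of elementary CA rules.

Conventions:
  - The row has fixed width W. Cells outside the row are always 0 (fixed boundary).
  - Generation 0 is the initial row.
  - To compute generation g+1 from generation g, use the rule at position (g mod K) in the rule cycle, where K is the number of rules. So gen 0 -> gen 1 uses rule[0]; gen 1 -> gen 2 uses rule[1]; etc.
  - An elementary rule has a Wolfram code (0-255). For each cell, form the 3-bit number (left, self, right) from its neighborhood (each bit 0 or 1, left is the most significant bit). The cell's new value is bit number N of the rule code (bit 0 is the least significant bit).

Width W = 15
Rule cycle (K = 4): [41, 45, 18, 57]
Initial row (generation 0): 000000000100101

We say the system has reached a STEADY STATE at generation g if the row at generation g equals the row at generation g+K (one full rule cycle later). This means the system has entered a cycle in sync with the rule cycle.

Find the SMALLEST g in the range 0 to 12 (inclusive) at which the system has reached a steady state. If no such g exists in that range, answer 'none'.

Answer: 7

Derivation:
Gen 0: 000000000100101
Gen 1 (rule 41): 111111110000010
Gen 2 (rule 45): 100000000111010
Gen 3 (rule 18): 010000001000001
Gen 4 (rule 57): 001111100111100
Gen 5 (rule 41): 101000000100001
Gen 6 (rule 45): 111011110101101
Gen 7 (rule 18): 000000000000000
Gen 8 (rule 57): 111111111111111
Gen 9 (rule 41): 100000000000000
Gen 10 (rule 45): 101111111111111
Gen 11 (rule 18): 000000000000000
Gen 12 (rule 57): 111111111111111
Gen 13 (rule 41): 100000000000000
Gen 14 (rule 45): 101111111111111
Gen 15 (rule 18): 000000000000000
Gen 16 (rule 57): 111111111111111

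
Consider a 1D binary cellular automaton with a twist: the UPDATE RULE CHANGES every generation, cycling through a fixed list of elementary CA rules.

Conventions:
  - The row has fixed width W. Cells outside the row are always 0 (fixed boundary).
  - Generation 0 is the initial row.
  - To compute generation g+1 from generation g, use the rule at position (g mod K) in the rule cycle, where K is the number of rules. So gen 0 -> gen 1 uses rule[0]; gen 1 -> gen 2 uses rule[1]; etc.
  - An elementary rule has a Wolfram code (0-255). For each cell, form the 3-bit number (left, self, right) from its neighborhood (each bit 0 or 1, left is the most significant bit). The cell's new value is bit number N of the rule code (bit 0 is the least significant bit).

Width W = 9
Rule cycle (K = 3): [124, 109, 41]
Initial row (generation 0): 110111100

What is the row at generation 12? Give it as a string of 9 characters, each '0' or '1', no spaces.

Gen 0: 110111100
Gen 1 (rule 124): 111100110
Gen 2 (rule 109): 100100110
Gen 3 (rule 41): 000000100
Gen 4 (rule 124): 000000110
Gen 5 (rule 109): 111110110
Gen 6 (rule 41): 100001100
Gen 7 (rule 124): 110001110
Gen 8 (rule 109): 110101010
Gen 9 (rule 41): 101010100
Gen 10 (rule 124): 111111110
Gen 11 (rule 109): 100000010
Gen 12 (rule 41): 001111000

Answer: 001111000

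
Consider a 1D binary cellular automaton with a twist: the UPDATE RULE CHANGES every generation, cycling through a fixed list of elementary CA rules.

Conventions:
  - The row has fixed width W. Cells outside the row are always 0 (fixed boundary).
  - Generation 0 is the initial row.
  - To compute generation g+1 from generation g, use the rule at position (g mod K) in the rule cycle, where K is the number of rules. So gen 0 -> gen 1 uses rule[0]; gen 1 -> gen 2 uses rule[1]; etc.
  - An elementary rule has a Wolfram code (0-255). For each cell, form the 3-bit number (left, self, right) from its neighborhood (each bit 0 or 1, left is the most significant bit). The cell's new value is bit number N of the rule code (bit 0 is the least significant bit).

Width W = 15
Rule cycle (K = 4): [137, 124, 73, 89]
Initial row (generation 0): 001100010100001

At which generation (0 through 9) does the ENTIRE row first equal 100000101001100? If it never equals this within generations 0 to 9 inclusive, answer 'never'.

Answer: 9

Derivation:
Gen 0: 001100010100001
Gen 1 (rule 137): 101001000001100
Gen 2 (rule 124): 111101100001110
Gen 3 (rule 73): 100101101101010
Gen 4 (rule 89): 010001101100001
Gen 5 (rule 137): 000101001001100
Gen 6 (rule 124): 000111101101110
Gen 7 (rule 73): 110100101101010
Gen 8 (rule 89): 110010001100001
Gen 9 (rule 137): 100000101001100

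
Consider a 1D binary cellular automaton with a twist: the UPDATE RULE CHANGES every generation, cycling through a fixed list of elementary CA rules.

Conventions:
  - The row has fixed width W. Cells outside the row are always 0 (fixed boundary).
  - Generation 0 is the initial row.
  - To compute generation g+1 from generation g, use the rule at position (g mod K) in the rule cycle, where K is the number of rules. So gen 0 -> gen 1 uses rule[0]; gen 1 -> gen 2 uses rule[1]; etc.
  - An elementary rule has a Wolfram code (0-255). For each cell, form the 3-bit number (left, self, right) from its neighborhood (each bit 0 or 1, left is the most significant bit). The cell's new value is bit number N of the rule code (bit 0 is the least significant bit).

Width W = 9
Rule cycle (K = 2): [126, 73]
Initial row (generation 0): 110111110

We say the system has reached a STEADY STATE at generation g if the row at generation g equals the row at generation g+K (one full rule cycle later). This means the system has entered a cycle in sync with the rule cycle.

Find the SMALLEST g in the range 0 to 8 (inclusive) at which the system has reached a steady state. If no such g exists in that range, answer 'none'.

Gen 0: 110111110
Gen 1 (rule 126): 111100011
Gen 2 (rule 73): 100101011
Gen 3 (rule 126): 111111111
Gen 4 (rule 73): 100000001
Gen 5 (rule 126): 110000011
Gen 6 (rule 73): 110111011
Gen 7 (rule 126): 111101111
Gen 8 (rule 73): 100101001
Gen 9 (rule 126): 111111111
Gen 10 (rule 73): 100000001

Answer: none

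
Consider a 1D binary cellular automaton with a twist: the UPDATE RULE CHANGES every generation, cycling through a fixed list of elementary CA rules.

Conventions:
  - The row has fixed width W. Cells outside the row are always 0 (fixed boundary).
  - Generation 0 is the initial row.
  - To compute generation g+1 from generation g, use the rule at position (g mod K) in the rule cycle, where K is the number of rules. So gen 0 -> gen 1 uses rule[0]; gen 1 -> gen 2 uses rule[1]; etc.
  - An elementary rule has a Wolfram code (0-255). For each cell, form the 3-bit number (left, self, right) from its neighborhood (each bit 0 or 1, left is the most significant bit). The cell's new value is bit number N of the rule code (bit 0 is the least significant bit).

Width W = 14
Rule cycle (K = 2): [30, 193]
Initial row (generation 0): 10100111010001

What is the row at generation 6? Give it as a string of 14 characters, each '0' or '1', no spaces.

Gen 0: 10100111010001
Gen 1 (rule 30): 10111100011011
Gen 2 (rule 193): 00011101001001
Gen 3 (rule 30): 00110001111111
Gen 4 (rule 193): 10010100111111
Gen 5 (rule 30): 11110111100000
Gen 6 (rule 193): 01110011101111

Answer: 01110011101111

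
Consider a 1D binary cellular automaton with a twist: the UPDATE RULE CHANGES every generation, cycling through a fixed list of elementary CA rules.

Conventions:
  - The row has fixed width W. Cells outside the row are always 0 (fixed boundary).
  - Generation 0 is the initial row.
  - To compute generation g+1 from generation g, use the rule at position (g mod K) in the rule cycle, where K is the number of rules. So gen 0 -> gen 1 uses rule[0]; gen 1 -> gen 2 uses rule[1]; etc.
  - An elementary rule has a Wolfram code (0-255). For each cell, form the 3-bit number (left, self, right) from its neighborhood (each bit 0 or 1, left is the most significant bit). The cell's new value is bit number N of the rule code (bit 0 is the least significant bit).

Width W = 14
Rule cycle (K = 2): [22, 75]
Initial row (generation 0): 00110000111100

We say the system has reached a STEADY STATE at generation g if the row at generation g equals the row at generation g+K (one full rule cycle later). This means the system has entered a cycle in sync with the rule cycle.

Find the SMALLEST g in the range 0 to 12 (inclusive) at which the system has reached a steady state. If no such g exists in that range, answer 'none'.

Gen 0: 00110000111100
Gen 1 (rule 22): 01001001000010
Gen 2 (rule 75): 10010010011100
Gen 3 (rule 22): 11111111100010
Gen 4 (rule 75): 10000000101100
Gen 5 (rule 22): 11000001100010
Gen 6 (rule 75): 11011111101100
Gen 7 (rule 22): 00000000000010
Gen 8 (rule 75): 11111111111100
Gen 9 (rule 22): 00000000000010
Gen 10 (rule 75): 11111111111100
Gen 11 (rule 22): 00000000000010
Gen 12 (rule 75): 11111111111100
Gen 13 (rule 22): 00000000000010
Gen 14 (rule 75): 11111111111100

Answer: 7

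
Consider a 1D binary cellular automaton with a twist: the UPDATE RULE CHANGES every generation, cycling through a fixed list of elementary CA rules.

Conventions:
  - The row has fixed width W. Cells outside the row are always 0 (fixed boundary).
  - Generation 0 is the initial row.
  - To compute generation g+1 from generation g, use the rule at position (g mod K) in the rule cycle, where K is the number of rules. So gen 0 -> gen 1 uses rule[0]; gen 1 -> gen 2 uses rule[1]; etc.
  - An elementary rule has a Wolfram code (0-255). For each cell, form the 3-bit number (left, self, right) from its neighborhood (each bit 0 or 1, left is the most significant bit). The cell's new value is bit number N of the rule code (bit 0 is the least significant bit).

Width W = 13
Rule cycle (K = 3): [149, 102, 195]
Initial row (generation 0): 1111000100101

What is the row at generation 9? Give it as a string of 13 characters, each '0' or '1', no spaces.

Gen 0: 1111000100101
Gen 1 (rule 149): 0110110110101
Gen 2 (rule 102): 1011011011111
Gen 3 (rule 195): 0001001001111
Gen 4 (rule 149): 1101101100110
Gen 5 (rule 102): 0110110101010
Gen 6 (rule 195): 1010010000000
Gen 7 (rule 149): 1011011111111
Gen 8 (rule 102): 1101100000001
Gen 9 (rule 195): 0100101111110

Answer: 0100101111110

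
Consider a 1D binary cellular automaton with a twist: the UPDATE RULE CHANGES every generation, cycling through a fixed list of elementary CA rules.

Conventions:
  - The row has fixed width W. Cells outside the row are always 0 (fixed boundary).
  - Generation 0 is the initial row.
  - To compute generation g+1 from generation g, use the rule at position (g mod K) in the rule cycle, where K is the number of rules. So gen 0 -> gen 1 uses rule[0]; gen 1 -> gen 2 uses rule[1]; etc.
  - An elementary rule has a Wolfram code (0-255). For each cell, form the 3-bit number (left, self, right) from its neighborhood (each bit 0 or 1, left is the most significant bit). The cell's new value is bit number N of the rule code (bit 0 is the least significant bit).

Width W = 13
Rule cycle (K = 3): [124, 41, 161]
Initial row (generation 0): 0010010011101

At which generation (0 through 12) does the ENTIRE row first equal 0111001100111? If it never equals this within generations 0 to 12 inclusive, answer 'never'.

Answer: never

Derivation:
Gen 0: 0010010011101
Gen 1 (rule 124): 0011011010111
Gen 2 (rule 41): 1010110101100
Gen 3 (rule 161): 0101001010001
Gen 4 (rule 124): 0111101111001
Gen 5 (rule 41): 0100011000000
Gen 6 (rule 161): 0001000011111
Gen 7 (rule 124): 0001100010001
Gen 8 (rule 41): 1101001000100
Gen 9 (rule 161): 0010000010001
Gen 10 (rule 124): 0011000011001
Gen 11 (rule 41): 1010011010000
Gen 12 (rule 161): 0100000100111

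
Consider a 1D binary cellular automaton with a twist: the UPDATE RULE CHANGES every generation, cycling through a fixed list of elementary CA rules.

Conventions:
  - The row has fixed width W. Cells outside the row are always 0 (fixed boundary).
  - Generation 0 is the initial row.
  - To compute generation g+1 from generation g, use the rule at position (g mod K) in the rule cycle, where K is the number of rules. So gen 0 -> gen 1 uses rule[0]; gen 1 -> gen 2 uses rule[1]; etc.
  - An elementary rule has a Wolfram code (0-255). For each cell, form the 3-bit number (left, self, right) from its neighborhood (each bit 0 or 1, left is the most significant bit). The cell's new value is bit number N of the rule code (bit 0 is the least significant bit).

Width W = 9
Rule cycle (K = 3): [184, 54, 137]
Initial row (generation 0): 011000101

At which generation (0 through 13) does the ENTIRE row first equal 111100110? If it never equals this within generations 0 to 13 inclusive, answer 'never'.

Gen 0: 011000101
Gen 1 (rule 184): 010100010
Gen 2 (rule 54): 111110111
Gen 3 (rule 137): 111100110
Gen 4 (rule 184): 111010101
Gen 5 (rule 54): 000111111
Gen 6 (rule 137): 110111110
Gen 7 (rule 184): 101111101
Gen 8 (rule 54): 110000011
Gen 9 (rule 137): 100111010
Gen 10 (rule 184): 010110101
Gen 11 (rule 54): 111001111
Gen 12 (rule 137): 110001110
Gen 13 (rule 184): 101001101

Answer: 3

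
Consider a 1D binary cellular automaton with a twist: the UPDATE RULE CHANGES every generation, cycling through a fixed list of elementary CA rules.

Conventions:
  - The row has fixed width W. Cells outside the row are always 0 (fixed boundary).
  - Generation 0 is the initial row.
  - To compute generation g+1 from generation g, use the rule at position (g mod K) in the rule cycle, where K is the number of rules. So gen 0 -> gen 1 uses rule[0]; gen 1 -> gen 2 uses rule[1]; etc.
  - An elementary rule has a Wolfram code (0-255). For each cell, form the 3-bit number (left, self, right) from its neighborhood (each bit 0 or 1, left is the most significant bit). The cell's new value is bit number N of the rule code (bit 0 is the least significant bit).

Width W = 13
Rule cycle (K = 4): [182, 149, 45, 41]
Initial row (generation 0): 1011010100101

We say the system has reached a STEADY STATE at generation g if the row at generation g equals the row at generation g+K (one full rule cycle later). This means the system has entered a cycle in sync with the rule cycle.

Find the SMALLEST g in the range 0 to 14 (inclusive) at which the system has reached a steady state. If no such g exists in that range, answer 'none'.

Gen 0: 1011010100101
Gen 1 (rule 182): 1100111111111
Gen 2 (rule 149): 0010011111110
Gen 3 (rule 45): 1010010000000
Gen 4 (rule 41): 0100000111111
Gen 5 (rule 182): 1110001011110
Gen 6 (rule 149): 0101101001101
Gen 7 (rule 45): 0111011001011
Gen 8 (rule 41): 0100110000110
Gen 9 (rule 182): 1111001001001
Gen 10 (rule 149): 0110101101101
Gen 11 (rule 45): 0101111011011
Gen 12 (rule 41): 0011000110110
Gen 13 (rule 182): 0100101001001
Gen 14 (rule 149): 0110101101101
Gen 15 (rule 45): 0101111011011
Gen 16 (rule 41): 0011000110110
Gen 17 (rule 182): 0100101001001
Gen 18 (rule 149): 0110101101101

Answer: 10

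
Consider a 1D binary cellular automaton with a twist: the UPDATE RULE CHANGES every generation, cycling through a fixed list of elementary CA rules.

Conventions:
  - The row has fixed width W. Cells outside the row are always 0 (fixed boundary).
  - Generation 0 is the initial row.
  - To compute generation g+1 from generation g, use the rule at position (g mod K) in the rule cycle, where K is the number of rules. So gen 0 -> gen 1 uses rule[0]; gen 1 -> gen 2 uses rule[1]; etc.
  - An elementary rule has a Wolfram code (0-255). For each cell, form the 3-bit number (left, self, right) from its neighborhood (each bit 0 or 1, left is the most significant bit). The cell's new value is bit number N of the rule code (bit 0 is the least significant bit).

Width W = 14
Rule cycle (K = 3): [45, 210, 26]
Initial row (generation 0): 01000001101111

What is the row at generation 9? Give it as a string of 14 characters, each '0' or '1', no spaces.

Gen 0: 01000001101111
Gen 1 (rule 45): 01011101011000
Gen 2 (rule 210): 10001100001100
Gen 3 (rule 26): 01011010011010
Gen 4 (rule 45): 01110110010110
Gen 5 (rule 210): 10110011100011
Gen 6 (rule 26): 00101110010110
Gen 7 (rule 45): 10111000011100
Gen 8 (rule 210): 00011100101110
Gen 9 (rule 26): 00110011001001

Answer: 00110011001001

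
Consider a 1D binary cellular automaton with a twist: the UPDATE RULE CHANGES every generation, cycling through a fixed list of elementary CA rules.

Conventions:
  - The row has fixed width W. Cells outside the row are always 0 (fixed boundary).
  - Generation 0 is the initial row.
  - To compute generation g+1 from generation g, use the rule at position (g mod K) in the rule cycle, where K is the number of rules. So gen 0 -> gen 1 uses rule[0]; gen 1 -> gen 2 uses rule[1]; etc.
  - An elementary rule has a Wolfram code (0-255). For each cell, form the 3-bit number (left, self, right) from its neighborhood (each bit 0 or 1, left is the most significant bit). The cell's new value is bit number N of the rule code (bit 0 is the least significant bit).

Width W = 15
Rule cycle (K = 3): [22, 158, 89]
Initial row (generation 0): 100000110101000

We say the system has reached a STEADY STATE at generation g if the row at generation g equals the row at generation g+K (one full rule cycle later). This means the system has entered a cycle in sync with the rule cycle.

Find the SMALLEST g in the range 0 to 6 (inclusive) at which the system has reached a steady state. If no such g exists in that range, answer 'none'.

Gen 0: 100000110101000
Gen 1 (rule 22): 110001000101100
Gen 2 (rule 158): 101011101101010
Gen 3 (rule 89): 000010101100001
Gen 4 (rule 22): 000110100010011
Gen 5 (rule 158): 001100110111110
Gen 6 (rule 89): 101110110100011
Gen 7 (rule 22): 100000000110100
Gen 8 (rule 158): 110000001100110
Gen 9 (rule 89): 111111101110111

Answer: none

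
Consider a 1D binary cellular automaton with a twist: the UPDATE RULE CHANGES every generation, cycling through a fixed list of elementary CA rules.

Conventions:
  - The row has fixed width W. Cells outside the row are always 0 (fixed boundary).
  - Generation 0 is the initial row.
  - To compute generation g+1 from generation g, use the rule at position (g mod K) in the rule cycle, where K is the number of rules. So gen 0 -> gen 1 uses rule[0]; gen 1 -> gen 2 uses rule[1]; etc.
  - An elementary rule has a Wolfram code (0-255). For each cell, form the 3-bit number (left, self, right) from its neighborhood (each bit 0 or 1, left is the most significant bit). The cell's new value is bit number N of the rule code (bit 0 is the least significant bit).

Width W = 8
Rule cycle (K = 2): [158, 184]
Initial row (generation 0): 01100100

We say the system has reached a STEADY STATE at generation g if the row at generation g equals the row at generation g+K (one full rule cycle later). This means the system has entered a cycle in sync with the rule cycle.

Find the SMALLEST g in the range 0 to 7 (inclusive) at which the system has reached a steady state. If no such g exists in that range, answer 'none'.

Answer: none

Derivation:
Gen 0: 01100100
Gen 1 (rule 158): 11011110
Gen 2 (rule 184): 10111101
Gen 3 (rule 158): 10111001
Gen 4 (rule 184): 01110100
Gen 5 (rule 158): 11100110
Gen 6 (rule 184): 11010101
Gen 7 (rule 158): 10010101
Gen 8 (rule 184): 01001010
Gen 9 (rule 158): 11111011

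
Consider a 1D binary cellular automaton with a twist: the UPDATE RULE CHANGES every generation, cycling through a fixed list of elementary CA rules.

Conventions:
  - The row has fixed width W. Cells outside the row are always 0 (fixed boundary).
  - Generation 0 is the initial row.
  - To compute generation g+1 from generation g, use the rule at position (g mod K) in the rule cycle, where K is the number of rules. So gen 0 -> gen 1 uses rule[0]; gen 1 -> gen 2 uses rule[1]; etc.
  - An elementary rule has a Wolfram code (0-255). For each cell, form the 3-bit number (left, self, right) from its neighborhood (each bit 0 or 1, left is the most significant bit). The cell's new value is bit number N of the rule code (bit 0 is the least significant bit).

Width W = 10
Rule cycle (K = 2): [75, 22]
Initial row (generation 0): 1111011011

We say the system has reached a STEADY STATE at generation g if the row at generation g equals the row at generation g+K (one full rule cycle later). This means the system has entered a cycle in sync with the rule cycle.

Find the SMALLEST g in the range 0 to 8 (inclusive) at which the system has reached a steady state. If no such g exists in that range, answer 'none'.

Gen 0: 1111011011
Gen 1 (rule 75): 1001011011
Gen 2 (rule 22): 1111000000
Gen 3 (rule 75): 1001011111
Gen 4 (rule 22): 1111000000
Gen 5 (rule 75): 1001011111
Gen 6 (rule 22): 1111000000
Gen 7 (rule 75): 1001011111
Gen 8 (rule 22): 1111000000
Gen 9 (rule 75): 1001011111
Gen 10 (rule 22): 1111000000

Answer: 2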